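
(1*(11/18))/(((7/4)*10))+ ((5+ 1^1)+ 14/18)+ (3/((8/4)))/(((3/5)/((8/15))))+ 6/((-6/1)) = 2251/315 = 7.15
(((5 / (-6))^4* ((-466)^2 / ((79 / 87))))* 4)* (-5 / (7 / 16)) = -78719050000 / 14931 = -5272188.73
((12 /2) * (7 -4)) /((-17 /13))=-234 /17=-13.76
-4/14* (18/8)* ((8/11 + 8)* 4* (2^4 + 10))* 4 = -179712/77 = -2333.92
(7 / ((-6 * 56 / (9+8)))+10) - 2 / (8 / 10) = 343 / 48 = 7.15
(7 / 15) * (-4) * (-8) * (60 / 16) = 56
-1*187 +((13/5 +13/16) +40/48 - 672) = -205141/240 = -854.75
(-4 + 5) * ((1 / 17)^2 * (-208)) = -208 / 289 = -0.72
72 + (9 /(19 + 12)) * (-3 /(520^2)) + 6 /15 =606885733 /8382400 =72.40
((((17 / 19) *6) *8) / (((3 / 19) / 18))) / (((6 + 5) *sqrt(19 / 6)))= 4896 *sqrt(114) / 209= 250.12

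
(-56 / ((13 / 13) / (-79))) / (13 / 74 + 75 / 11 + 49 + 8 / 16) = 1800568 / 22993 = 78.31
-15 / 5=-3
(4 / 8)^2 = 1 / 4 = 0.25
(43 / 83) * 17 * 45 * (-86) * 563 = -1592710110 / 83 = -19189278.43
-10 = -10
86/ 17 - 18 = -220/ 17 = -12.94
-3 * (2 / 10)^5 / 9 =-1 / 9375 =-0.00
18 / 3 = 6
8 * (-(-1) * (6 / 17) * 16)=45.18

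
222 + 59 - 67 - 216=-2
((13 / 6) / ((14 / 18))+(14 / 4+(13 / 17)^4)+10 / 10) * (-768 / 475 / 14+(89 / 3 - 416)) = -17190593296846 / 5831853825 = -2947.71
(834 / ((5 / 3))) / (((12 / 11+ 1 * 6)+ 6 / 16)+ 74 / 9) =1981584 / 62125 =31.90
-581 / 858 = -0.68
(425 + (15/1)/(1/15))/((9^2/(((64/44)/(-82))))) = -5200/36531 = -0.14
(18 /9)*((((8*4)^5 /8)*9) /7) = 75497472 /7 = 10785353.14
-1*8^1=-8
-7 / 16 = -0.44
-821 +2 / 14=-5746 / 7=-820.86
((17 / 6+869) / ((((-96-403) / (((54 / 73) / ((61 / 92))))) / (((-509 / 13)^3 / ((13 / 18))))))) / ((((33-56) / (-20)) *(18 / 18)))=8940114243491040 / 63463884367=140869.32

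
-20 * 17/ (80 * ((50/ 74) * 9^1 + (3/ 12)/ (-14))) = -518/ 739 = -0.70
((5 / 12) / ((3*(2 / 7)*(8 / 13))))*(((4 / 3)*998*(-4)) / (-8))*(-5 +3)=-227045 / 216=-1051.13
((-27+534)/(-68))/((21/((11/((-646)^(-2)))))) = -11408683/7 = -1629811.86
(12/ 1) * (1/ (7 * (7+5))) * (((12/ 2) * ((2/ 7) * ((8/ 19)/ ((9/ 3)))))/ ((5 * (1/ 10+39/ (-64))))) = -0.01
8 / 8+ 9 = 10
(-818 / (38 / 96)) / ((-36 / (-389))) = -1272808 / 57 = -22329.96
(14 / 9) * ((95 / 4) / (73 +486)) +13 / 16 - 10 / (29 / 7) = -1.54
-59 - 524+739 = 156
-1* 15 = -15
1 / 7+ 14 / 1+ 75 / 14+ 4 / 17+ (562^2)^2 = 3391752700095 / 34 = 99757432355.74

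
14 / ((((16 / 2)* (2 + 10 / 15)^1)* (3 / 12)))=21 / 8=2.62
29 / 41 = 0.71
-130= -130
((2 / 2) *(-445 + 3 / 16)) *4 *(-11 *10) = 195717.50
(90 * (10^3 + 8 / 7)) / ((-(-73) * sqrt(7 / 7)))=8640 / 7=1234.29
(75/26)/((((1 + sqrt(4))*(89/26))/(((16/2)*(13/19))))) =2600/1691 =1.54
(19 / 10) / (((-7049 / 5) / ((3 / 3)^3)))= -1 / 742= -0.00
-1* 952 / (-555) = 952 / 555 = 1.72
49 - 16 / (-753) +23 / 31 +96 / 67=80069602 / 1563981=51.20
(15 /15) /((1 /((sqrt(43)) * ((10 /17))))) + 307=10 * sqrt(43) /17 + 307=310.86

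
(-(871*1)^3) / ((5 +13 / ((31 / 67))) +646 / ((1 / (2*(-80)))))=20484065641 / 3203134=6395.01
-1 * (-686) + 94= 780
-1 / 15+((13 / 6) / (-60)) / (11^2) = -2917 / 43560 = -0.07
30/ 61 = 0.49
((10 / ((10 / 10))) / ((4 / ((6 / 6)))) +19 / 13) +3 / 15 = 541 / 130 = 4.16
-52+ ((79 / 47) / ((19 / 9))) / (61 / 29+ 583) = -262635143 / 5050808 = -52.00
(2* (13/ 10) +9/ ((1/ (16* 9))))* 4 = 25972/ 5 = 5194.40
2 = 2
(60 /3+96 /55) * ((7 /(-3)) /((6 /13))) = -54418 /495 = -109.94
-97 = -97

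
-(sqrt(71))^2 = -71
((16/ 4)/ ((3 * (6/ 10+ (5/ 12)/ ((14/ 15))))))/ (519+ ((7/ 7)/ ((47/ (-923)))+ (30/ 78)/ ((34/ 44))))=41548/ 16299297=0.00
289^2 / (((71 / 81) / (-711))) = -4810057911 / 71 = -67747294.52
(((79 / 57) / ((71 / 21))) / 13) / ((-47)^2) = 553 / 38739233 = 0.00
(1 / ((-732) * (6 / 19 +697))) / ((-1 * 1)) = 19 / 9698268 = 0.00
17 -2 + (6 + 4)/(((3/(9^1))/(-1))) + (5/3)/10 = -89/6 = -14.83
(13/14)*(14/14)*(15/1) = 195/14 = 13.93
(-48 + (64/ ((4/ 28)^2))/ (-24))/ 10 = -268/ 15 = -17.87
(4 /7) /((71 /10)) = 40 /497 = 0.08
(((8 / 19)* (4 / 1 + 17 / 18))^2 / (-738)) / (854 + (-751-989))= 31684 / 4779938547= 0.00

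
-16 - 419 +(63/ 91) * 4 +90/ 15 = -5541/ 13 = -426.23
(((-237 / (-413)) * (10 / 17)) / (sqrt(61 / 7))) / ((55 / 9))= 4266 * sqrt(427) / 4711091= 0.02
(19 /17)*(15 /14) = 285 /238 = 1.20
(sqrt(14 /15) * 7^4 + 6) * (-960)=-153664 * sqrt(210) - 5760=-2232562.92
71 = 71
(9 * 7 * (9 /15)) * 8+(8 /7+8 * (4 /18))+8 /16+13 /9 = 193577 /630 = 307.27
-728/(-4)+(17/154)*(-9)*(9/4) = 110735/616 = 179.76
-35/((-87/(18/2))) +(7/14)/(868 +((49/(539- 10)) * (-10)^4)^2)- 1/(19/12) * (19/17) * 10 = -47927194104571/13939888315304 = -3.44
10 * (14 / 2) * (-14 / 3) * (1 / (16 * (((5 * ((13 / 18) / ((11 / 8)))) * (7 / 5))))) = -1155 / 208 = -5.55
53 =53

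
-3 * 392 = -1176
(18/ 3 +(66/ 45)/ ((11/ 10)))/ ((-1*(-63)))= 22/ 189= 0.12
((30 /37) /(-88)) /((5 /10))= -15 /814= -0.02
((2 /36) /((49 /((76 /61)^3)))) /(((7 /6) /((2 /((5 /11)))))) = 9657472 /1167817245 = 0.01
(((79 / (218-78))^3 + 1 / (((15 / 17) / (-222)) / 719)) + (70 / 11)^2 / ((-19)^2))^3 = -10194044315712334976770129367312204812209220715921 / 1721987671322380876434944000000000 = -5919928745996151.30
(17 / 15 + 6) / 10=107 / 150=0.71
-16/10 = -8/5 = -1.60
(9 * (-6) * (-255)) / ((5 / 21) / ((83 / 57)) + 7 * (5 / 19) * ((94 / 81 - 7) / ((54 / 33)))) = -44325249948 / 20634263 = -2148.14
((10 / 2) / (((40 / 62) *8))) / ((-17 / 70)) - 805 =-220045 / 272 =-808.99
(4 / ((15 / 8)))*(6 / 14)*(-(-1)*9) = 288 / 35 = 8.23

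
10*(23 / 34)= 115 / 17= 6.76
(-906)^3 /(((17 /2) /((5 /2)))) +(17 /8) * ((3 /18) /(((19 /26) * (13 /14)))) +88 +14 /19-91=-847792260989 /3876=-218728653.51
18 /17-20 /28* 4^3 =-5314 /119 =-44.66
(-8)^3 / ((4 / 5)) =-640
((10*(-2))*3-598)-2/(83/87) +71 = -48895/83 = -589.10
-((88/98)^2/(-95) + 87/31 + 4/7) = -23824789/7070945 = -3.37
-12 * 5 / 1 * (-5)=300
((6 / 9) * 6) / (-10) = -2 / 5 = -0.40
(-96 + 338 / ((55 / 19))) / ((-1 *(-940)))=571 / 25850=0.02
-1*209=-209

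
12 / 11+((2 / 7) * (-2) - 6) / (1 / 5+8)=914 / 3157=0.29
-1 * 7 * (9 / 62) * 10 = -10.16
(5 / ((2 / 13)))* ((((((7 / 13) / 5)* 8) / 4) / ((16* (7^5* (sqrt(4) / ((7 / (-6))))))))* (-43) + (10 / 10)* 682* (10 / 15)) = 324377401 / 21952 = 14776.67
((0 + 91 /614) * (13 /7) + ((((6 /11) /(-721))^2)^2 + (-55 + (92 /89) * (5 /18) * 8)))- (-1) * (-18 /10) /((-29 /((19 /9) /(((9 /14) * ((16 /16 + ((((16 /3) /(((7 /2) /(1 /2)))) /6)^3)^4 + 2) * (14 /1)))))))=-1684113319240124772179399142612519375526988887 /32125604795658204765205389236191286631238590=-52.42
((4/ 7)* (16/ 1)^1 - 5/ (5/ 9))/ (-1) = -1/ 7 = -0.14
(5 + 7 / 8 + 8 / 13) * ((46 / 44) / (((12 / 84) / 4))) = 108675 / 572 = 189.99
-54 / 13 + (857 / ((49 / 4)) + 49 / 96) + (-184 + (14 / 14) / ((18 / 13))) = -21457385 / 183456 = -116.96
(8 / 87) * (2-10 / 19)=224 / 1653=0.14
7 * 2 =14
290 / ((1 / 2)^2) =1160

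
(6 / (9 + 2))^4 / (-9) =-144 / 14641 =-0.01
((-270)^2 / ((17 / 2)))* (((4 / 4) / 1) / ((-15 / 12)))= -116640 / 17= -6861.18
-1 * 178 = -178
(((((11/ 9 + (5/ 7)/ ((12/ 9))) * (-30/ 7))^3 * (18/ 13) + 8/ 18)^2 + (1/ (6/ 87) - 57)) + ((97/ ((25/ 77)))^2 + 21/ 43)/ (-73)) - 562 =2071244190769714452429298723/ 5947569413722009710000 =348250.53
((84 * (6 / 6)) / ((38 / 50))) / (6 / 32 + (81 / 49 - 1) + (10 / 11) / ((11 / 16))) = 66404800 / 1299467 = 51.10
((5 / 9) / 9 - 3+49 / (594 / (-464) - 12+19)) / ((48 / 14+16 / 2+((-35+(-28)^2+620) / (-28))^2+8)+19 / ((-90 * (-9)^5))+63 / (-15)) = 15559604655840 / 6650598738219203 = 0.00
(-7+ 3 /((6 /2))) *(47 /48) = -47 /8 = -5.88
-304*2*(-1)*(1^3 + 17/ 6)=6992/ 3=2330.67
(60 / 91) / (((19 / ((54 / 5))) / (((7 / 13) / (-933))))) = -216 / 998621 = -0.00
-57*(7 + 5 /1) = -684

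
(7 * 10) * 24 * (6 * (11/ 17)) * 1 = 110880/ 17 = 6522.35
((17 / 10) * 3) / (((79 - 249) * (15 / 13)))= -13 / 500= -0.03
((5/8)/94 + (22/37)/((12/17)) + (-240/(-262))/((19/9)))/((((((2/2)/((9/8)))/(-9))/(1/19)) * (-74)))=7196518521/778968272128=0.01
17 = 17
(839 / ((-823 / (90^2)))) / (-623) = 6795900 / 512729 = 13.25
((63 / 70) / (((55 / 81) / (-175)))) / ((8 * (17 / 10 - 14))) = 8505 / 3608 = 2.36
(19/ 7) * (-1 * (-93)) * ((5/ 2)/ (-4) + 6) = 75981/ 56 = 1356.80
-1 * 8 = -8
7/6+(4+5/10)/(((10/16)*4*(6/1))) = 22/15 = 1.47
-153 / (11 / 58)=-8874 / 11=-806.73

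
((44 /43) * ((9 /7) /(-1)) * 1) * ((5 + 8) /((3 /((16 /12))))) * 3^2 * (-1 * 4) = 82368 /301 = 273.65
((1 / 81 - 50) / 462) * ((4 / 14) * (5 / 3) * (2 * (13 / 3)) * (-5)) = 2631850 / 1178793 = 2.23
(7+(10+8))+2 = 27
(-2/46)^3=-1/12167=-0.00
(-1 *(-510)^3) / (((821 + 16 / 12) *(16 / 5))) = 248720625 / 4934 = 50409.53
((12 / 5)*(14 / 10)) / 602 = 6 / 1075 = 0.01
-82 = -82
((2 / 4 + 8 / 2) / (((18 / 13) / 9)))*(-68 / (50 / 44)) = -43758 / 25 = -1750.32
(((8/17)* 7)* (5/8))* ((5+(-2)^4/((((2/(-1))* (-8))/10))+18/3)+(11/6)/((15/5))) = 13615/306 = 44.49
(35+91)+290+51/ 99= 13745/ 33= 416.52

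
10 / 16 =0.62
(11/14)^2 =121/196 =0.62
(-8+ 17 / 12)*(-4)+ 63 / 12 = 31.58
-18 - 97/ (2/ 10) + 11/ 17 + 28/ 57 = -486304/ 969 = -501.86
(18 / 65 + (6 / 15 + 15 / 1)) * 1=15.68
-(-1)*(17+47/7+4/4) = 173/7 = 24.71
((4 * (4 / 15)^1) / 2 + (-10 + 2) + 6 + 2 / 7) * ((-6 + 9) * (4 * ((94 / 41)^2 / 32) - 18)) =61.44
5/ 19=0.26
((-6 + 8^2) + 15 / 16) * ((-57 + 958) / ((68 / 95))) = 74187.58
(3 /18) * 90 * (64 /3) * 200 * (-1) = -64000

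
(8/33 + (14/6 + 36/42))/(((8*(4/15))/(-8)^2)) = 7930/77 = 102.99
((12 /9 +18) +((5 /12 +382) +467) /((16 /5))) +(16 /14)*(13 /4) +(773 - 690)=499283 /1344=371.49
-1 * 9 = -9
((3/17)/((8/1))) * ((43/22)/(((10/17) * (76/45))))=1161/26752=0.04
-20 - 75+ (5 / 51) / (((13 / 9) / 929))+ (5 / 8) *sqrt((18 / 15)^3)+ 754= 3 *sqrt(30) / 20+ 159574 / 221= 722.88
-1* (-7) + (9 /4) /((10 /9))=9.02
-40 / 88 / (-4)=5 / 44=0.11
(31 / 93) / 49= 0.01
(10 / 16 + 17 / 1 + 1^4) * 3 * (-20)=-2235 / 2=-1117.50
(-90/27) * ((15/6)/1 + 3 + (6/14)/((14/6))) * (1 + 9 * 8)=-203305/147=-1383.03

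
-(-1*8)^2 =-64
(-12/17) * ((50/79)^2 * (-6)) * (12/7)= 2160000/742679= 2.91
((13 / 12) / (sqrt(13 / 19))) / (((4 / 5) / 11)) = 55 *sqrt(247) / 48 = 18.01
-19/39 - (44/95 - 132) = 485539/3705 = 131.05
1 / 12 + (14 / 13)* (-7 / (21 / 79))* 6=-26531 / 156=-170.07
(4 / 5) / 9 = 4 / 45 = 0.09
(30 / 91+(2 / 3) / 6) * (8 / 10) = 1444 / 4095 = 0.35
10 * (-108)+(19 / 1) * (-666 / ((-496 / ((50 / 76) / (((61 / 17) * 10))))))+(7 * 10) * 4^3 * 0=-65324655 / 60512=-1079.53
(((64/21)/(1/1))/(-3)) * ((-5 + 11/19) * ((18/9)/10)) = 256/285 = 0.90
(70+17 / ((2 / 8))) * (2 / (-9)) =-92 / 3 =-30.67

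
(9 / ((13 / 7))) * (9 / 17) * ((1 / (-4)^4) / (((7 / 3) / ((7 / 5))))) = 1701 / 282880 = 0.01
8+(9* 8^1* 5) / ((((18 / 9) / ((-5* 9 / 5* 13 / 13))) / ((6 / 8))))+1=-1206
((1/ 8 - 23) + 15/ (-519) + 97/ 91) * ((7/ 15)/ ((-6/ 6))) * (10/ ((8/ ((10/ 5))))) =916787/ 35984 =25.48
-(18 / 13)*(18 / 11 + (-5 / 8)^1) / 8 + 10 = 44959 / 4576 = 9.82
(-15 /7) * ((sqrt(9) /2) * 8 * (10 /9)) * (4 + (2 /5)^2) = -832 /7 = -118.86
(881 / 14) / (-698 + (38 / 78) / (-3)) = -103077 / 1143590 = -0.09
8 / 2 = 4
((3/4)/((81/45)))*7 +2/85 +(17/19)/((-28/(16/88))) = 2.93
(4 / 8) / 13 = 1 / 26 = 0.04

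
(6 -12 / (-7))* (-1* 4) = -216 / 7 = -30.86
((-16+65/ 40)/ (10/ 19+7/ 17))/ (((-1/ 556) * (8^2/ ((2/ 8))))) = 5163155/ 155136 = 33.28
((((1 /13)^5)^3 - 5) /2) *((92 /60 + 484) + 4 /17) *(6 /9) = -31702238767742180677864 /39157208155779429105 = -809.61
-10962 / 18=-609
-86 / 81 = -1.06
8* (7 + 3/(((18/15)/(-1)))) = 36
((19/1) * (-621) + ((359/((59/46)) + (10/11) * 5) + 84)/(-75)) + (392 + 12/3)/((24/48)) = -11011.91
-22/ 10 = -11/ 5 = -2.20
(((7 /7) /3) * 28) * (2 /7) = 8 /3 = 2.67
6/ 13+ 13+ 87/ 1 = 1306/ 13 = 100.46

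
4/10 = 2/5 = 0.40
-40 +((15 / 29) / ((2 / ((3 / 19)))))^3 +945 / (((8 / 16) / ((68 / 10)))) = 17145956432021 / 1338273208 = 12812.00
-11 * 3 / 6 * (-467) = 5137 / 2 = 2568.50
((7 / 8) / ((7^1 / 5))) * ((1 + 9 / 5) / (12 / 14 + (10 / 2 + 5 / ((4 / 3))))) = 49 / 269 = 0.18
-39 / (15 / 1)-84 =-433 / 5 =-86.60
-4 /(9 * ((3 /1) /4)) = -16 /27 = -0.59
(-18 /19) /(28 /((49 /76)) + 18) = -63 /4085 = -0.02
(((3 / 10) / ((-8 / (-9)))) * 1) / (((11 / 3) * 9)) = 9 / 880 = 0.01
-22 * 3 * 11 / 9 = -242 / 3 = -80.67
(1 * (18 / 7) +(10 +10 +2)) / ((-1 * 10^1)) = -86 / 35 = -2.46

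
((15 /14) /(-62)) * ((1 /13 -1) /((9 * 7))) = 5 /19747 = 0.00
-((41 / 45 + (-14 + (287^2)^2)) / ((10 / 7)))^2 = -22555437336395878225.85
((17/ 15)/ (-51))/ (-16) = 1/ 720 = 0.00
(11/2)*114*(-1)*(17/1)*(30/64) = -159885/32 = -4996.41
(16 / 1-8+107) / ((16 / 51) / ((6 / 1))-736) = -3519 / 22520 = -0.16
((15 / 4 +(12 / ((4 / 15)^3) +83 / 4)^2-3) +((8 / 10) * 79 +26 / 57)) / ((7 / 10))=31169121037 / 51072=610297.64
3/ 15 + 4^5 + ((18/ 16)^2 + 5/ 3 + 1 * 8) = 993727/ 960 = 1035.13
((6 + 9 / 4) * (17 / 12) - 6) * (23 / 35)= 299 / 80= 3.74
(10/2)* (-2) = -10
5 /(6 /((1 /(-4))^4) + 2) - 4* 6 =-36907 /1538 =-24.00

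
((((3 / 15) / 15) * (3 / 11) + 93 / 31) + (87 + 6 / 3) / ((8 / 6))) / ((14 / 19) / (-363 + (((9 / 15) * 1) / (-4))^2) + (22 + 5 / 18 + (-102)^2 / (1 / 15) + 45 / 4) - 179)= 635000533623 / 1419364096421975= 0.00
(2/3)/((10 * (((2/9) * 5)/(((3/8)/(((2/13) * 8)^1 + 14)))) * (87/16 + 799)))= 13/7079050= 0.00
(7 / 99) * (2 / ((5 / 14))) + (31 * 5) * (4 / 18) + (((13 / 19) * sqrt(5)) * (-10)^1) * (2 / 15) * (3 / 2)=17246 / 495 - 26 * sqrt(5) / 19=31.78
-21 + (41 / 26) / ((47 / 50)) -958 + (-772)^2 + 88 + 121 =363676779 / 611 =595215.68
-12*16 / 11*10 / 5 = -384 / 11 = -34.91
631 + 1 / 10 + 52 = 6831 / 10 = 683.10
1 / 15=0.07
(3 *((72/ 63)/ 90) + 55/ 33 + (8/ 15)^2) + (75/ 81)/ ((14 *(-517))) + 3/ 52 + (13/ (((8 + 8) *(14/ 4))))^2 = 29886131467/ 14227012800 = 2.10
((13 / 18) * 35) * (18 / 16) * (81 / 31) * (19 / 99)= 77805 / 5456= 14.26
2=2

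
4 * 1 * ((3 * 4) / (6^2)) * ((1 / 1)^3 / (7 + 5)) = 1 / 9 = 0.11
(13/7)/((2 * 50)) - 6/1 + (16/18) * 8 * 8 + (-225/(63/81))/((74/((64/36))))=10246529/233100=43.96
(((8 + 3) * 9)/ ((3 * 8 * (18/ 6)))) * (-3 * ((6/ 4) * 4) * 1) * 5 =-123.75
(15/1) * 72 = 1080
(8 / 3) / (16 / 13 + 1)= 1.20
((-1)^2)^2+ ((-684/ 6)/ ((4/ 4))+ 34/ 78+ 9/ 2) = -8429/ 78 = -108.06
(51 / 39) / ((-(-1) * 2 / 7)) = 119 / 26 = 4.58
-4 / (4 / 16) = -16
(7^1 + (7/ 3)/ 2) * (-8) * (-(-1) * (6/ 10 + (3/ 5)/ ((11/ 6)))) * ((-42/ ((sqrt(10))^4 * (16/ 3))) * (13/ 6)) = 227409/ 22000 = 10.34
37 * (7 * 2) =518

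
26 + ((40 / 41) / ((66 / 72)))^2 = 5518826 / 203401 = 27.13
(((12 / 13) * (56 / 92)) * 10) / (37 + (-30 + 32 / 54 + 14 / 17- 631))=-385560 / 42722017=-0.01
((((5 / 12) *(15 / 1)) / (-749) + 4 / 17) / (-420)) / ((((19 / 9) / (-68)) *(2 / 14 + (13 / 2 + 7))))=34677 / 27181210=0.00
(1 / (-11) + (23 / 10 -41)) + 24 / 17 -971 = -1008.38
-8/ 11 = -0.73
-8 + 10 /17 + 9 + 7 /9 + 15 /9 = 617 /153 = 4.03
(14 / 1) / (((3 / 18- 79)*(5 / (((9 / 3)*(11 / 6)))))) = -42 / 215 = -0.20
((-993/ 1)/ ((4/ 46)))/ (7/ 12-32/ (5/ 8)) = 685170/ 3037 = 225.61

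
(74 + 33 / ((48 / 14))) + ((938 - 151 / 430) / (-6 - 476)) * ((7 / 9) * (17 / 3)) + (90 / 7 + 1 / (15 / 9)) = 6934117709 / 78344280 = 88.51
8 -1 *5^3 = -117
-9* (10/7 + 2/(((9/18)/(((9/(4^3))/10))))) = -13.36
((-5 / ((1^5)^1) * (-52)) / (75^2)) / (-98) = -26 / 55125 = -0.00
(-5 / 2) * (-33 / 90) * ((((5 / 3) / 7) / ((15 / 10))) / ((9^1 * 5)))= 11 / 3402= 0.00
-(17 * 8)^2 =-18496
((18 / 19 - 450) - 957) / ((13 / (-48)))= 98640 / 19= 5191.58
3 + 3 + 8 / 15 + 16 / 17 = 1906 / 255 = 7.47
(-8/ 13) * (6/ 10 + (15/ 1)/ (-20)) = 6/ 65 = 0.09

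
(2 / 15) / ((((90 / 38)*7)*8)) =19 / 18900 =0.00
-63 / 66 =-21 / 22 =-0.95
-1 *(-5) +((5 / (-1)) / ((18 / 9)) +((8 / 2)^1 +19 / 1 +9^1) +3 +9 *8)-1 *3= 213 / 2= 106.50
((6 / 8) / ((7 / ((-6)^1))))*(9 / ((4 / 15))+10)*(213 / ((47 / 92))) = -1102275 / 94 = -11726.33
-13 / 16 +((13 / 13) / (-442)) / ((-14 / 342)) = -0.76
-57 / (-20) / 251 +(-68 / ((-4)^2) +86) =205221 / 2510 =81.76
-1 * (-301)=301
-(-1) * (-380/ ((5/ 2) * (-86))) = 76/ 43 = 1.77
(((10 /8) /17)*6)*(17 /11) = 15 /22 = 0.68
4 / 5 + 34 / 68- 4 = -27 / 10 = -2.70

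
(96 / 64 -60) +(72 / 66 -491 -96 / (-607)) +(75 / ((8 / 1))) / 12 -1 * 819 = -291965379 / 213664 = -1366.47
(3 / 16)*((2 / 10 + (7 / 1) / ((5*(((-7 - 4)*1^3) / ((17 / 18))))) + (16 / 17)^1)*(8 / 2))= 17183 / 22440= 0.77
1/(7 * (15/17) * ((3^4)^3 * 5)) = 17/279006525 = 0.00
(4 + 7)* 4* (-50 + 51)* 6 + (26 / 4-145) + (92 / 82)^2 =426163 / 3362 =126.76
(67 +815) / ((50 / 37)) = 652.68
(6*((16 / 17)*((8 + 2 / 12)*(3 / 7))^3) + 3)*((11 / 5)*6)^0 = 4167 / 17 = 245.12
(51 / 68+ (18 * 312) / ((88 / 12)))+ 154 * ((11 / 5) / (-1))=94109 / 220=427.77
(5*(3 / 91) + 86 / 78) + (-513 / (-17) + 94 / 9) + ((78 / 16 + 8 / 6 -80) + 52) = 2238445 / 111384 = 20.10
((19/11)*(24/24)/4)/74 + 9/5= 29399/16280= 1.81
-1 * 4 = -4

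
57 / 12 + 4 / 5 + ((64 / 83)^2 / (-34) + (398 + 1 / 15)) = 2836002641 / 7026780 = 403.60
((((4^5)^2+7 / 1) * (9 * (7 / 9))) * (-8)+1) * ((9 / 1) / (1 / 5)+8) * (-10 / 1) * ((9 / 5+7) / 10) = 136936548804 / 5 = 27387309760.80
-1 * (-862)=862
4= 4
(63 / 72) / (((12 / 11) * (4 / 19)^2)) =27797 / 1536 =18.10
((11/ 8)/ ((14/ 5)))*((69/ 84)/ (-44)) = -115/ 12544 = -0.01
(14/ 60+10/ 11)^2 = 142129/ 108900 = 1.31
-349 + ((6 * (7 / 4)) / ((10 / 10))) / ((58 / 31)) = -39833 / 116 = -343.39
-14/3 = -4.67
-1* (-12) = 12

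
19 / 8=2.38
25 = 25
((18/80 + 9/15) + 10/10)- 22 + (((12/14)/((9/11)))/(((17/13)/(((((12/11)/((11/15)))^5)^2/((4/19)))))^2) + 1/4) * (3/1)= 388813897380045799125269413366581882311573126778339/3329435418706180018302333354858053458268891720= 116780.73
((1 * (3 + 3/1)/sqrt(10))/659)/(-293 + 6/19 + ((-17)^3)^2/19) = 57 * sqrt(10)/79514966360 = 0.00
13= 13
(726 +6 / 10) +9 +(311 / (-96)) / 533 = 188194349 / 255840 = 735.59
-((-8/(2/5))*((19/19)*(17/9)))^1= 340/9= 37.78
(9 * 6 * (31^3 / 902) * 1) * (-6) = -4826142 / 451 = -10700.98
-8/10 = -4/5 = -0.80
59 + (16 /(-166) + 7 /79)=386812 /6557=58.99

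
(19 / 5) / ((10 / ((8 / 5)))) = 76 / 125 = 0.61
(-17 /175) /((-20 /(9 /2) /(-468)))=-17901 /1750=-10.23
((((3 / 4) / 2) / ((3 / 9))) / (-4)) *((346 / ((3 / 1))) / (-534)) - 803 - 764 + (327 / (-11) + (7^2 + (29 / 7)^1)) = -338488567 / 219296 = -1543.52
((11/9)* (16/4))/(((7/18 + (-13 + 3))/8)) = -704/173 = -4.07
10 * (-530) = -5300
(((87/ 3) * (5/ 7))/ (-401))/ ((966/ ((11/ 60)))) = -319/ 32538744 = -0.00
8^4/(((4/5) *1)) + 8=5128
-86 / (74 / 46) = -1978 / 37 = -53.46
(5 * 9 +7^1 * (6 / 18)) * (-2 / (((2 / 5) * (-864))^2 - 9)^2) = -177500 / 26744270418243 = -0.00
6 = 6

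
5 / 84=0.06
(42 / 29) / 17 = 42 / 493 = 0.09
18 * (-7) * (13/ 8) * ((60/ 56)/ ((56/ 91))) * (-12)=4277.81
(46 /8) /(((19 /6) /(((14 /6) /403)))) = 0.01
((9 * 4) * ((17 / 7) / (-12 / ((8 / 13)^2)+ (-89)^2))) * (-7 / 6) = -1632 / 126229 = -0.01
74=74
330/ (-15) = -22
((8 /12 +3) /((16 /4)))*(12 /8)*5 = 55 /8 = 6.88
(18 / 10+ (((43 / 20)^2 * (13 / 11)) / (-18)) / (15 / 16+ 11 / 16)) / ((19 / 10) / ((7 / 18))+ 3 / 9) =111797 / 361680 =0.31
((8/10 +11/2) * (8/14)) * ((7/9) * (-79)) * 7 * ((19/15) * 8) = -1176784/75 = -15690.45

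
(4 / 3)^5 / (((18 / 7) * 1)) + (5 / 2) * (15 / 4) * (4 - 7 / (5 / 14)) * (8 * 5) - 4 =-12799114 / 2187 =-5852.36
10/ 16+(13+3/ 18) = 13.79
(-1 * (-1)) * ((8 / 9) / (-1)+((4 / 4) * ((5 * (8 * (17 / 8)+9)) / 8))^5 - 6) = 10442552137 / 9216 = 1133089.42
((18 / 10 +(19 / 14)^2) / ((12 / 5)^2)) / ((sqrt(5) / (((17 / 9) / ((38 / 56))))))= 60673 *sqrt(5) / 172368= 0.79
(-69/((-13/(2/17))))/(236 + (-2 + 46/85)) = 345/129584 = 0.00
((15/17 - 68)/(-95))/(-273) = -163/62985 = -0.00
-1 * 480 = -480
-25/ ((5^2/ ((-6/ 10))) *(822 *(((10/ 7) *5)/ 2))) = 7/ 34250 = 0.00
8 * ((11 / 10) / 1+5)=244 / 5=48.80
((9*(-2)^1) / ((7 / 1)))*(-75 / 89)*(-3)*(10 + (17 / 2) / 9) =-44325 / 623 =-71.15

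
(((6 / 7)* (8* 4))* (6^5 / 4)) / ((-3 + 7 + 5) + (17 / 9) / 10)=33592320 / 5789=5802.78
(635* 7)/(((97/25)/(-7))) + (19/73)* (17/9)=-511032544/63729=-8018.84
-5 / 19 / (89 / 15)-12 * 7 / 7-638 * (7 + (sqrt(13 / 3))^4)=-250478359 / 15219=-16458.27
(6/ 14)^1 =3/ 7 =0.43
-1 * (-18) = 18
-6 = -6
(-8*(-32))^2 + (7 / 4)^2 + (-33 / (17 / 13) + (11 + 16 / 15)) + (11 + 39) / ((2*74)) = 9891839939 / 150960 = 65526.23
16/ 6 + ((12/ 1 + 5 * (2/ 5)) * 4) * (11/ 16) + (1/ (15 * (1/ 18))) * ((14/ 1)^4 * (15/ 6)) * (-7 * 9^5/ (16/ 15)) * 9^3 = -32556880793073.83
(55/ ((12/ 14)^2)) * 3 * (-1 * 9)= -8085/ 4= -2021.25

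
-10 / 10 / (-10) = 1 / 10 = 0.10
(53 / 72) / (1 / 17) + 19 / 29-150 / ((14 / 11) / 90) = -154841521 / 14616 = -10593.97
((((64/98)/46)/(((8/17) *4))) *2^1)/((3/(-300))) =-1700/1127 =-1.51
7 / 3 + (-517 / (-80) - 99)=-21649 / 240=-90.20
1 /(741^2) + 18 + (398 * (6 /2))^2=782799523975 /549081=1425654.00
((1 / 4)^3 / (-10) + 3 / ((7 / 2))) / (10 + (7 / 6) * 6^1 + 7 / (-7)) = 3833 / 71680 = 0.05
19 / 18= 1.06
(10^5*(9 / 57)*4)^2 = 3988919667.59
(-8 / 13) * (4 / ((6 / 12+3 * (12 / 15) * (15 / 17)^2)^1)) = -18496 / 17797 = -1.04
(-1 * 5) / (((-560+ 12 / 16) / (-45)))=-900 / 2237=-0.40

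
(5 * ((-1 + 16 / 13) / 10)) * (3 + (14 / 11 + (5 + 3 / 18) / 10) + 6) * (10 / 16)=0.78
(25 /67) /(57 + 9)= 25 /4422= 0.01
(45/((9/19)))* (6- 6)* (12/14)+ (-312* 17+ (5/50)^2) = -530399/100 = -5303.99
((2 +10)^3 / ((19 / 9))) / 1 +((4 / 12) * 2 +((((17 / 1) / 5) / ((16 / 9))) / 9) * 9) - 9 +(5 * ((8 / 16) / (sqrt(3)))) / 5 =812.39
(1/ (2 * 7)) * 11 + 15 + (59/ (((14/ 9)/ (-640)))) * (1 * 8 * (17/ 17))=-388357/ 2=-194178.50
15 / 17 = 0.88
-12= -12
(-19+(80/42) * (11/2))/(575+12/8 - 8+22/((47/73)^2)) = -790822/57668289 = -0.01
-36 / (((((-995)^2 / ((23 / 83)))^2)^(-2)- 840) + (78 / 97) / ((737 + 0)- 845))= 2865785992648010779477649102803125000 / 66868932535878562965400796893578975739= 0.04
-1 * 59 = -59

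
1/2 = 0.50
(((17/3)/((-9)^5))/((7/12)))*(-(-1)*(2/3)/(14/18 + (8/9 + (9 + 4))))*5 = -170/4546773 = -0.00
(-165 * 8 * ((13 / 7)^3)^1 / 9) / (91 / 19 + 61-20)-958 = -978.52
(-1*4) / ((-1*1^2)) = 4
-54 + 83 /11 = -511 /11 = -46.45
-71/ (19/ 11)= -781/ 19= -41.11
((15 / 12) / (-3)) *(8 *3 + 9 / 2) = -11.88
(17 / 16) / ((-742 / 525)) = -1275 / 1696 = -0.75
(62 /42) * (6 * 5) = 44.29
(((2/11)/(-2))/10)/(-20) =1/2200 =0.00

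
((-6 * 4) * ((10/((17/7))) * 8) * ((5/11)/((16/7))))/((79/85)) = -147000/869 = -169.16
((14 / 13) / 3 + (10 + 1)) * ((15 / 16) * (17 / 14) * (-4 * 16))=-75310 / 91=-827.58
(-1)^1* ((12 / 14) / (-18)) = 1 / 21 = 0.05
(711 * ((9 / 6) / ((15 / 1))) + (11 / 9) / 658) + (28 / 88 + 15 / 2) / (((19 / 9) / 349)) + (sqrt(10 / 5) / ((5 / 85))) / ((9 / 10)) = 170 * sqrt(2) / 9 + 4219221997 / 3094245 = 1390.28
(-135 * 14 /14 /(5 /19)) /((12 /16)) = -684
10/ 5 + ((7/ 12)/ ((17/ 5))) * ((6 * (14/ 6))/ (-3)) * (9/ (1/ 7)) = -1647/ 34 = -48.44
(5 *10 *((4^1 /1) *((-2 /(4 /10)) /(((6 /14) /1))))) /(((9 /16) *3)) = -112000 /81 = -1382.72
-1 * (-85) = 85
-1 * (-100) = 100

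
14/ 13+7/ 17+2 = 771/ 221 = 3.49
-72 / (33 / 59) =-1416 / 11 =-128.73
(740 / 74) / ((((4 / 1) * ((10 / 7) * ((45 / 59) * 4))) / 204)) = 7021 / 60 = 117.02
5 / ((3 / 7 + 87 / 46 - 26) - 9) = -1610 / 10523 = -0.15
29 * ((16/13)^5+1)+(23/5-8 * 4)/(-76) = 15697823521/141091340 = 111.26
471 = 471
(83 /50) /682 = 83 /34100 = 0.00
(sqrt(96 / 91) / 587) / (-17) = -0.00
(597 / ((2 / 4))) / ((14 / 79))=47163 / 7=6737.57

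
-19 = -19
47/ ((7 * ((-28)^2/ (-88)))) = -517/ 686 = -0.75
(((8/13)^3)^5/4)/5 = 8796093022208/255929465070453785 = 0.00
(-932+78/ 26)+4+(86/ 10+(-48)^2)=6938/ 5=1387.60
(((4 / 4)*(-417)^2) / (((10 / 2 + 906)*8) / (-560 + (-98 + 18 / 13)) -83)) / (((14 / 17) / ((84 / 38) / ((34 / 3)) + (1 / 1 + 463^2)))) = -1427450132872511 / 2967496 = -481028494.35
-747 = -747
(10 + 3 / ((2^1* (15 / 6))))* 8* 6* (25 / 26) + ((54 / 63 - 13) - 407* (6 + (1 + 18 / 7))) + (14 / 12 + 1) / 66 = -123187289 / 36036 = -3418.45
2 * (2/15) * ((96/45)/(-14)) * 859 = -54976/1575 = -34.91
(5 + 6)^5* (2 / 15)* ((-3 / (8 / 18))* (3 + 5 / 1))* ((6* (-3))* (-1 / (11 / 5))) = -9487368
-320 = -320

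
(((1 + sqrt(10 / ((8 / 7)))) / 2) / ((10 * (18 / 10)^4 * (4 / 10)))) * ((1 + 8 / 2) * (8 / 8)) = 3125 / 52488 + 3125 * sqrt(35) / 104976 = 0.24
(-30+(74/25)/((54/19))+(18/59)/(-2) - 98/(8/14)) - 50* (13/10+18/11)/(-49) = -8483868919/42931350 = -197.61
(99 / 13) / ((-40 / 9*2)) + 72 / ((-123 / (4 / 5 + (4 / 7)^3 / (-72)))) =-58070911 / 43876560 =-1.32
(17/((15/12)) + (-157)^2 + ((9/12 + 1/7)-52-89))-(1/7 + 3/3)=490427/20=24521.35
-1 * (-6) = 6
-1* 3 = -3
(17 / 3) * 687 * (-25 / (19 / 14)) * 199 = -271147450 / 19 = -14270918.42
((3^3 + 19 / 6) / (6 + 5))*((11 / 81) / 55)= 181 / 26730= 0.01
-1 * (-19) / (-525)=-19 / 525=-0.04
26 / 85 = 0.31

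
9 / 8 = 1.12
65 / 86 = 0.76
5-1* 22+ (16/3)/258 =-6571/387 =-16.98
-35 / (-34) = 1.03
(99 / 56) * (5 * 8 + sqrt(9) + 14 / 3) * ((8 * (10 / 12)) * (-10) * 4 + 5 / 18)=-1077505 / 48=-22448.02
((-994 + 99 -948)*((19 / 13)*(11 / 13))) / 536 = -385187 / 90584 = -4.25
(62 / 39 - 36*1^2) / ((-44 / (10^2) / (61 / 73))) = 186050 / 2847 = 65.35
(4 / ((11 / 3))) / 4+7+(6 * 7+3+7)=652 / 11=59.27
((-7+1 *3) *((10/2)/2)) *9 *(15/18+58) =-5295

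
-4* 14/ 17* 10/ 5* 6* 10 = -395.29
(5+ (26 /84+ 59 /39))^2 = 13875625 /298116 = 46.54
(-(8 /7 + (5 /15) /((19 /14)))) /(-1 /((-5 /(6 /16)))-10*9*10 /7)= 22160 /2050803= 0.01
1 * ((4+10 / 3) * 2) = 44 / 3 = 14.67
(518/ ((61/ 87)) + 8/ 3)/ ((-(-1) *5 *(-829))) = -135686/ 758535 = -0.18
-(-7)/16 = 7/16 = 0.44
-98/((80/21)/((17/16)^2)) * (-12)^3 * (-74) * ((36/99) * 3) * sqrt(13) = -891250857 * sqrt(13)/220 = -14606593.93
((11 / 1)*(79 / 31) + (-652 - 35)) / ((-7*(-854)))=-10214 / 92659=-0.11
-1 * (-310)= 310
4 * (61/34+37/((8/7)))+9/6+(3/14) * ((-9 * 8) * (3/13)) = 208251/1547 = 134.62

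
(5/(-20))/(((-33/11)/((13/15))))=13/180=0.07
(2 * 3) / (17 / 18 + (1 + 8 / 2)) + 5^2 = 2783 / 107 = 26.01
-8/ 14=-4/ 7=-0.57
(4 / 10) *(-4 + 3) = -2 / 5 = -0.40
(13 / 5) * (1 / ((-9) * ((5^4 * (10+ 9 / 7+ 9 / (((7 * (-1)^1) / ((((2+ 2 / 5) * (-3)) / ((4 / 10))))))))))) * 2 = -182 / 6778125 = -0.00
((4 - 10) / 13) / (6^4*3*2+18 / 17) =-17 / 286455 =-0.00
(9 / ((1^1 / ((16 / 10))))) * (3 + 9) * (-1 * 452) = -390528 / 5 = -78105.60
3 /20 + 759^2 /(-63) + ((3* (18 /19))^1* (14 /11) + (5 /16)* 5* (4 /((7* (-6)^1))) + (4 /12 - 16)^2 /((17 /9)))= -3841752281 /426360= -9010.58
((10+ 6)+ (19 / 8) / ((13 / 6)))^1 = 889 / 52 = 17.10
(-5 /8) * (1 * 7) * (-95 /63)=475 /72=6.60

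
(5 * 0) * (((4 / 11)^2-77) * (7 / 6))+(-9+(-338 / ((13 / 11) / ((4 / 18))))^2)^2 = 106572867025 / 6561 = 16243387.75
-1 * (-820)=820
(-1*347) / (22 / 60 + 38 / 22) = -165.72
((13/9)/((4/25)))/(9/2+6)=325/378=0.86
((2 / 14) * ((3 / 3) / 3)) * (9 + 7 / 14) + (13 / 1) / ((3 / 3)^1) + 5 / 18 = 865 / 63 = 13.73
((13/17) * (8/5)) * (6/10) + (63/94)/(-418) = 12232329/16699100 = 0.73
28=28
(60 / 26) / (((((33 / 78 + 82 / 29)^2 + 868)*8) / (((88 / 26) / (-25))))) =-111012 / 2497396445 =-0.00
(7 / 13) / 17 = 7 / 221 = 0.03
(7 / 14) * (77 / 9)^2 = 5929 / 162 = 36.60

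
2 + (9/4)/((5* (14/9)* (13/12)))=2063/910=2.27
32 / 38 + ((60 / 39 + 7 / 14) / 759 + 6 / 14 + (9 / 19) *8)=13288031 / 2624622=5.06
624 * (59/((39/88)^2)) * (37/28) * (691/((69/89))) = 220767626.02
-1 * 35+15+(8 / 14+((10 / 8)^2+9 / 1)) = -993 / 112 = -8.87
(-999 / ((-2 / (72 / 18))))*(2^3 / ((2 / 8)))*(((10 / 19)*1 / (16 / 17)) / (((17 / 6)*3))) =79920 / 19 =4206.32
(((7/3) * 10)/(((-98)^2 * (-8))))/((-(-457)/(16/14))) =-5/6583542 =-0.00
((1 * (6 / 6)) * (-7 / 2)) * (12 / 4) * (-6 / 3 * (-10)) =-210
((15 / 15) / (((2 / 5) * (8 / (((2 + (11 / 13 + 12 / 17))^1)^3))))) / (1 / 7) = 16930781875 / 172701776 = 98.03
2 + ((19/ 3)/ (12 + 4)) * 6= 35/ 8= 4.38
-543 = -543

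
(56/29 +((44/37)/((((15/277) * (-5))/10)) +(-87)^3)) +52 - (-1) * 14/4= -21196776673/32190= -658489.49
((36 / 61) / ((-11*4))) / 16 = -9 / 10736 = -0.00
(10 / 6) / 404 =5 / 1212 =0.00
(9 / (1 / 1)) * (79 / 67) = 711 / 67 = 10.61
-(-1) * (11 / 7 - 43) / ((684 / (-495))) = 7975 / 266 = 29.98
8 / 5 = 1.60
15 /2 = 7.50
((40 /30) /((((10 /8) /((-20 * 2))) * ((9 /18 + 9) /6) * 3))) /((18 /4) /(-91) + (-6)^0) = -9.45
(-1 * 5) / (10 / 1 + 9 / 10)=-50 / 109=-0.46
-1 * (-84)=84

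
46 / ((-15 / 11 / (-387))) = 65274 / 5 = 13054.80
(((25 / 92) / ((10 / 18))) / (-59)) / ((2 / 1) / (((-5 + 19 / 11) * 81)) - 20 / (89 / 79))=2919645 / 6254735966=0.00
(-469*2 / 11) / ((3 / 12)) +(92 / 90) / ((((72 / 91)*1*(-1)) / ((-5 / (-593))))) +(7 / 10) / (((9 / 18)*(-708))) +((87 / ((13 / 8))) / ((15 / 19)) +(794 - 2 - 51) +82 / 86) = 468.67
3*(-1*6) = -18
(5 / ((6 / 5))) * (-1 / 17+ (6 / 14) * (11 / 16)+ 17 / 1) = 71.82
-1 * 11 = -11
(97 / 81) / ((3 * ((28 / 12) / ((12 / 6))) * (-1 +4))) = 194 / 1701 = 0.11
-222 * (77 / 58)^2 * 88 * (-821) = 23773890756 / 841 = 28268597.81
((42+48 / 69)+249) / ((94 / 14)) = 46963 / 1081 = 43.44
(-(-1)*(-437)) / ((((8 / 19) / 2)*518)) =-8303 / 2072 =-4.01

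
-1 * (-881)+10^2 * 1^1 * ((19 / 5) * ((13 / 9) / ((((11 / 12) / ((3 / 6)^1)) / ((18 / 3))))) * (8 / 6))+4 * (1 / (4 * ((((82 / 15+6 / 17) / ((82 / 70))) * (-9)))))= 1123070177 / 342804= 3276.13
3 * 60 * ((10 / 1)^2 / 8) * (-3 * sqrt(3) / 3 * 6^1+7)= 15750 - 13500 * sqrt(3)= -7632.69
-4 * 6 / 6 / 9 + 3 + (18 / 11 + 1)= 514 / 99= 5.19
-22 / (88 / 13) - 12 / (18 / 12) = -45 / 4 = -11.25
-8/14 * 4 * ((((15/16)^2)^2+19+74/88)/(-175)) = 14860107/55193600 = 0.27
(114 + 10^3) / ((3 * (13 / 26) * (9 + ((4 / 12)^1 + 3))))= 2228 / 37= 60.22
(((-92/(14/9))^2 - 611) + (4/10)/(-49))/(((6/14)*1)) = 235761/35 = 6736.03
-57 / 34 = -1.68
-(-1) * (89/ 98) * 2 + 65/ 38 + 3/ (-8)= 23475/ 7448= 3.15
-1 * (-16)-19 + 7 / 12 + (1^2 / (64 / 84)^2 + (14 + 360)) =286699 / 768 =373.31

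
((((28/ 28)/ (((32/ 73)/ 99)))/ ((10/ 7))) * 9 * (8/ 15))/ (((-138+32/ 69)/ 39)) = -430353/ 2000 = -215.18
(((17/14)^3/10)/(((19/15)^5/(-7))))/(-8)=746161875/15530092928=0.05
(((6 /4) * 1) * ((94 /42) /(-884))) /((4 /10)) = -235 /24752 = -0.01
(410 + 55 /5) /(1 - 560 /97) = -40837 /463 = -88.20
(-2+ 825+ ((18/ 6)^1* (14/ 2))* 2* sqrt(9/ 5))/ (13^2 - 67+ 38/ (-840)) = 10584* sqrt(5)/ 42821+ 345660/ 42821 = 8.62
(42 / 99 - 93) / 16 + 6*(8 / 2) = 9617 / 528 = 18.21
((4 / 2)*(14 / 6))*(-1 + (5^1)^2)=112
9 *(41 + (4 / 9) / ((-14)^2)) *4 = 72328 / 49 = 1476.08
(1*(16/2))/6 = 4/3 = 1.33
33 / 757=0.04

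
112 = 112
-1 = -1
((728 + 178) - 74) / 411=832 / 411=2.02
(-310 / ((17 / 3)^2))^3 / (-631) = 1.43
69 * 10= 690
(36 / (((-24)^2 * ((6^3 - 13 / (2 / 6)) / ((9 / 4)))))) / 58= 0.00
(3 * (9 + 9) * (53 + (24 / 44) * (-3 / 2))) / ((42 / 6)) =4428 / 11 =402.55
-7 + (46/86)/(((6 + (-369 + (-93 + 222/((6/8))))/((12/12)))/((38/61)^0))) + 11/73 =-3441679/502240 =-6.85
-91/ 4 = -22.75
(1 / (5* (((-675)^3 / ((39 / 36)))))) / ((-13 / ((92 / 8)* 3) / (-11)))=-253 / 12301875000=-0.00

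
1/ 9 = 0.11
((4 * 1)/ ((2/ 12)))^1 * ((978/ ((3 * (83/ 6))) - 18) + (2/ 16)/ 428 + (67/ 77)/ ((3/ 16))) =670089125/ 2735348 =244.97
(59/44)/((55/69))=4071/2420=1.68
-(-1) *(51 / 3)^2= 289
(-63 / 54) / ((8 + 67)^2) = -7 / 33750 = -0.00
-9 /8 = -1.12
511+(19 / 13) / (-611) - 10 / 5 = 4042968 / 7943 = 509.00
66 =66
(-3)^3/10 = -27/10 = -2.70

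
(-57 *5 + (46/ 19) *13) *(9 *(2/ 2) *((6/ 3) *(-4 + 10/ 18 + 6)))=-221582/ 19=-11662.21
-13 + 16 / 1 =3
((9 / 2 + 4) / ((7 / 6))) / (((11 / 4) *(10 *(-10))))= -51 / 1925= -0.03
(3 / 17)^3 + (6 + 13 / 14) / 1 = 476939 / 68782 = 6.93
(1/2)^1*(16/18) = 4/9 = 0.44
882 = 882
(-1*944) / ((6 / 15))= -2360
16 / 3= 5.33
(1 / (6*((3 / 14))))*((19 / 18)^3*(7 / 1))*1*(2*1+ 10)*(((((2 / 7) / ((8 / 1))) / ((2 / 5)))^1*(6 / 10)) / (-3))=-48013 / 34992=-1.37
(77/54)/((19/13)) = 1001/1026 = 0.98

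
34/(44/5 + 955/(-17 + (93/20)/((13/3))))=-351985/529648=-0.66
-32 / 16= -2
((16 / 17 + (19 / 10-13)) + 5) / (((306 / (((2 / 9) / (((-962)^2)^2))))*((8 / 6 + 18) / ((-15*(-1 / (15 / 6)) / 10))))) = -877 / 6460091037537134400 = -0.00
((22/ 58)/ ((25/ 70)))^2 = 23716/ 21025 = 1.13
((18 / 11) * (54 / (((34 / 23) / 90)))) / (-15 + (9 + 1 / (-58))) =-58349160 / 65263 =-894.06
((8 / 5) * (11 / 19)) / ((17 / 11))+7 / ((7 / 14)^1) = 23578 / 1615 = 14.60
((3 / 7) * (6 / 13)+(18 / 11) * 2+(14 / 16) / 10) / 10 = 284927 / 800800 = 0.36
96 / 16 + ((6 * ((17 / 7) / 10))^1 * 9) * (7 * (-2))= -888 / 5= -177.60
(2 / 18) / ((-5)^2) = 1 / 225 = 0.00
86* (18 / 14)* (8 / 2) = 442.29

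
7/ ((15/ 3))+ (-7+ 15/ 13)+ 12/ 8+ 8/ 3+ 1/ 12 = -51/ 260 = -0.20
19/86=0.22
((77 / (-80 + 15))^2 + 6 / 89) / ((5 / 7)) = 2.06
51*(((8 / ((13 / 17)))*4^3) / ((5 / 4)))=1775616 / 65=27317.17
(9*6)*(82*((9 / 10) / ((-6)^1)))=-3321 / 5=-664.20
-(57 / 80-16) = 15.29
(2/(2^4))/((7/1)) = 1/56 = 0.02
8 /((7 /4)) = 32 /7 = 4.57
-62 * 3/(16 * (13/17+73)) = -0.16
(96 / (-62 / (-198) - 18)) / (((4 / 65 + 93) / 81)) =-50038560 / 10591799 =-4.72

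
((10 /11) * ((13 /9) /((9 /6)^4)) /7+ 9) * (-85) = -43118545 /56133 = -768.15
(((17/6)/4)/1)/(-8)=-17/192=-0.09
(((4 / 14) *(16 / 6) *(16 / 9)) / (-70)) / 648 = -16 / 535815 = -0.00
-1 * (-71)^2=-5041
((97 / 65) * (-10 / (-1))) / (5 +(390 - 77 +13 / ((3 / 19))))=582 / 15613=0.04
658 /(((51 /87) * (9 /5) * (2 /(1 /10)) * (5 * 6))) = 9541 /9180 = 1.04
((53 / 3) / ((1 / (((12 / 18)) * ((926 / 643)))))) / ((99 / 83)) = 8146948 / 572913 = 14.22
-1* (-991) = 991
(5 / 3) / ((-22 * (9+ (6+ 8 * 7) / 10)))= -0.00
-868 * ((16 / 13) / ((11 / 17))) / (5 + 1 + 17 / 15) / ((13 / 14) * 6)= -8263360 / 198913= -41.54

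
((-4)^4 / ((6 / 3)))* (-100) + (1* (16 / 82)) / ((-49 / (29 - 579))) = -25710800 / 2009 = -12797.81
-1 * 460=-460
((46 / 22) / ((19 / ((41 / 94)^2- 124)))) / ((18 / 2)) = -762473 / 503652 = -1.51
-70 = -70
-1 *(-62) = 62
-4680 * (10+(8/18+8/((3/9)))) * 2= -322400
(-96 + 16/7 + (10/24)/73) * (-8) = 749.67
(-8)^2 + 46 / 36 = 1175 / 18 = 65.28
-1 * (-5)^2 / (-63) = 25 / 63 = 0.40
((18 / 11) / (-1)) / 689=-18 / 7579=-0.00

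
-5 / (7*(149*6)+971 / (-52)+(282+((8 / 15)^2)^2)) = -13162500 / 17167606117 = -0.00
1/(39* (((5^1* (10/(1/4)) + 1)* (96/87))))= 29/250848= 0.00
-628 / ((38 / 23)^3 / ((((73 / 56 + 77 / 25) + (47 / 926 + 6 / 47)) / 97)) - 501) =1061950012375132 / 685037954820319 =1.55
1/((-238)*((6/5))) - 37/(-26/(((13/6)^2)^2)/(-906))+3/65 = -94944190141/3341520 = -28413.47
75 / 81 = 25 / 27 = 0.93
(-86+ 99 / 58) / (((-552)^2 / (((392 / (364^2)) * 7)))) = -34223 / 5973417216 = -0.00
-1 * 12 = -12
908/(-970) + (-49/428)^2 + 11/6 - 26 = -6687210553/266532720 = -25.09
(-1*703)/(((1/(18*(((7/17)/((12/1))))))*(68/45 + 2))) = -123.67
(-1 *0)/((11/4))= 0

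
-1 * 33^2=-1089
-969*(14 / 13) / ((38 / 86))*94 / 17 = -169764 / 13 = -13058.77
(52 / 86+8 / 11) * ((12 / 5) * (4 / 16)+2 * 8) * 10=104580 / 473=221.10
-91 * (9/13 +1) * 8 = -1232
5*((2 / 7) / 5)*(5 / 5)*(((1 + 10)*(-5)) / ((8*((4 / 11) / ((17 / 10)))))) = -2057 / 224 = -9.18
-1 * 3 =-3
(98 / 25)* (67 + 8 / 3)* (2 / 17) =40964 / 1275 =32.13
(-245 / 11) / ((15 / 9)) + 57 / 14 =-9.29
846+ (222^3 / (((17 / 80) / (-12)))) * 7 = -73523828178 / 17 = -4324931069.29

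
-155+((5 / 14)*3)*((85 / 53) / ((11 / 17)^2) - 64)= -19704215 / 89782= -219.47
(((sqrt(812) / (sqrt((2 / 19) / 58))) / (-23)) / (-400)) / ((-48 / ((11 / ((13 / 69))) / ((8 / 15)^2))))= -2871*sqrt(133) / 106496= -0.31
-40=-40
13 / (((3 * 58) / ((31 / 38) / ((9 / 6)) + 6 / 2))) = 0.26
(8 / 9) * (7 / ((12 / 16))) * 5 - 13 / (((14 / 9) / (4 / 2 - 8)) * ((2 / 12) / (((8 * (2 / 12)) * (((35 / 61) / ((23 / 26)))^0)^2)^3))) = 142624 / 189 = 754.62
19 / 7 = 2.71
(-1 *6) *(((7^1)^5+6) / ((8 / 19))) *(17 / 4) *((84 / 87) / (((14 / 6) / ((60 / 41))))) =-733130865 / 1189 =-616594.50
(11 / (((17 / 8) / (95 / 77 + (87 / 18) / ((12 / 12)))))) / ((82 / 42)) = 11212 / 697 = 16.09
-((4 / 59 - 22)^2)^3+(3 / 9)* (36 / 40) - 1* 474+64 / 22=-516416583536124990627 / 4639858700510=-111300066.85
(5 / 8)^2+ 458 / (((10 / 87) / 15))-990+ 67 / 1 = 3766169 / 64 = 58846.39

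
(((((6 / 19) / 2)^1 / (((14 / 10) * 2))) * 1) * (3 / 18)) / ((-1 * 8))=-5 / 4256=-0.00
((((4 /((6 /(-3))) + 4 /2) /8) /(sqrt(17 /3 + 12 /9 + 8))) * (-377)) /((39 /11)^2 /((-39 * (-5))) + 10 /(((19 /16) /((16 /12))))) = 0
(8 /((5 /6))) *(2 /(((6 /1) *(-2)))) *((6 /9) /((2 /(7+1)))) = -64 /15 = -4.27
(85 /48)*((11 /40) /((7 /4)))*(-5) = -935 /672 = -1.39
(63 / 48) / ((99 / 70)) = 245 / 264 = 0.93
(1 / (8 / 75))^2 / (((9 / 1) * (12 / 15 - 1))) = -3125 / 64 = -48.83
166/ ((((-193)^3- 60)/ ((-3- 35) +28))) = 1660/ 7189117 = 0.00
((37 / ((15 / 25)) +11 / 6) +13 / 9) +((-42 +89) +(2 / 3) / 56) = 28213 / 252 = 111.96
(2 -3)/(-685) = 1/685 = 0.00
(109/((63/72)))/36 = 3.46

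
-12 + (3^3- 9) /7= -66 /7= -9.43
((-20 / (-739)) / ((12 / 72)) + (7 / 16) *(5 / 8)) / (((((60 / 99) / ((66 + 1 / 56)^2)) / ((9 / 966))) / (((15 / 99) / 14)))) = 1690366278075 / 5349021712384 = 0.32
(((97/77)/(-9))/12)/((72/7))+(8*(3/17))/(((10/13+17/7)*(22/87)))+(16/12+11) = 1985693071/141048864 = 14.08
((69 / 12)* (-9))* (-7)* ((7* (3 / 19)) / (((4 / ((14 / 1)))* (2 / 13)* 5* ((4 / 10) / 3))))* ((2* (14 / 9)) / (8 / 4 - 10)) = -6461091 / 1216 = -5313.40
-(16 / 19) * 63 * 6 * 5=-30240 / 19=-1591.58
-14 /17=-0.82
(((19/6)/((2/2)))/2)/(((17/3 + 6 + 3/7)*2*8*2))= 0.00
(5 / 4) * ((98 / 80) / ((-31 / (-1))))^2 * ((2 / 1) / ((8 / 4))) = 2401 / 1230080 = 0.00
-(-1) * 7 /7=1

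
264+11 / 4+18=1139 / 4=284.75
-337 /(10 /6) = -1011 /5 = -202.20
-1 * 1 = -1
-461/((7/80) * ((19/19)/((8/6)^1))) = -147520/21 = -7024.76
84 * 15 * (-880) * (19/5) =-4213440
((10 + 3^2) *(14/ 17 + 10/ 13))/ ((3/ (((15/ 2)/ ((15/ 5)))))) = 16720/ 663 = 25.22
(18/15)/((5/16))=96/25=3.84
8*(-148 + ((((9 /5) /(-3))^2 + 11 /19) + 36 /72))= -556932 /475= -1172.49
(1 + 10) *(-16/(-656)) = 11/41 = 0.27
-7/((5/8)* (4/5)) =-14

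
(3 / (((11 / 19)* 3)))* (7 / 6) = 133 / 66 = 2.02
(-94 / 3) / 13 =-94 / 39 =-2.41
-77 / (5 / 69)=-5313 / 5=-1062.60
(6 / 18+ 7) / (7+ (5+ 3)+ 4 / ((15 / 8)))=110 / 257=0.43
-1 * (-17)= 17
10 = 10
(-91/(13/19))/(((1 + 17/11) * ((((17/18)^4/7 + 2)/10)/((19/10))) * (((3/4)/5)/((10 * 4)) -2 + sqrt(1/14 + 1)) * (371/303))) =2020935806208000 * sqrt(210)/214899216797743 + 56480103443998080/214899216797743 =399.10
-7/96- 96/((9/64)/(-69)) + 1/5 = 22609981/480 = 47104.13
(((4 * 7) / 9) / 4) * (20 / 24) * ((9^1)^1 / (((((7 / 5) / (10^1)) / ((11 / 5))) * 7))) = 275 / 21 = 13.10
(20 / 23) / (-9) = -20 / 207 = -0.10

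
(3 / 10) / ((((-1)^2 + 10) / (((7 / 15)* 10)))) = 7 / 55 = 0.13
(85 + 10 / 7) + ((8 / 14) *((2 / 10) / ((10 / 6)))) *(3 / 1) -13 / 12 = 179657 / 2100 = 85.55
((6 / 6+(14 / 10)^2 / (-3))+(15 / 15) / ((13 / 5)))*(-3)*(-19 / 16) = 13547 / 5200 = 2.61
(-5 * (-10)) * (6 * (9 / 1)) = 2700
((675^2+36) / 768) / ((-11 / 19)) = -2885853 / 2816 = -1024.81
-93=-93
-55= -55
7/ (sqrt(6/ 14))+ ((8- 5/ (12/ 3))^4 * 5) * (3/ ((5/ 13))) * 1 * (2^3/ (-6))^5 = -341172+ 7 * sqrt(21)/ 3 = -341161.31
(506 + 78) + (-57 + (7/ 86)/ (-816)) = 36982745/ 70176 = 527.00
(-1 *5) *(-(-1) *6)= -30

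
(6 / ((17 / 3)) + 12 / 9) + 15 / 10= 397 / 102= 3.89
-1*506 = -506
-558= -558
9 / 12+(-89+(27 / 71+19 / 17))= -86.75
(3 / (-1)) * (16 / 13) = -48 / 13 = -3.69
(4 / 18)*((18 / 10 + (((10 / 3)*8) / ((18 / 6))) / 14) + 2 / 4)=1849 / 2835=0.65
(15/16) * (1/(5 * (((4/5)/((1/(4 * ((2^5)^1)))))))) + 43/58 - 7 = -1486413/237568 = -6.26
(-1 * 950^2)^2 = 814506250000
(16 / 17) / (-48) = -1 / 51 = -0.02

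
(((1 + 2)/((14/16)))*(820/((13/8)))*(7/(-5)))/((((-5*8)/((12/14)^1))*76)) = 5904/8645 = 0.68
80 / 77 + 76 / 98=978 / 539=1.81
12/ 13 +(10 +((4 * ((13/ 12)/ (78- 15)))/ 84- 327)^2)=350399296306765/ 3276615888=106939.39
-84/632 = -21/158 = -0.13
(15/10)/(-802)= -3/1604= -0.00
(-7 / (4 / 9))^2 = 3969 / 16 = 248.06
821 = 821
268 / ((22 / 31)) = 4154 / 11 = 377.64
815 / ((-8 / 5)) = -4075 / 8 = -509.38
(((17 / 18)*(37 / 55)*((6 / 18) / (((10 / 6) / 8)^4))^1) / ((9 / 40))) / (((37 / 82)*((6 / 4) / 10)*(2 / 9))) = 45678592 / 1375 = 33220.79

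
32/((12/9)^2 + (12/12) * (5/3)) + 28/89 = 26500/2759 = 9.60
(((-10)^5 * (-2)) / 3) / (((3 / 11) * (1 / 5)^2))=55000000 / 9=6111111.11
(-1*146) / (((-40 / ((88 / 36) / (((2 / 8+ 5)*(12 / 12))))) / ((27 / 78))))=803 / 1365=0.59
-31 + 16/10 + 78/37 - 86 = -20959/185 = -113.29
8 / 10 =4 / 5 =0.80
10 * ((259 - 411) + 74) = -780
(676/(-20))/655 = -169/3275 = -0.05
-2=-2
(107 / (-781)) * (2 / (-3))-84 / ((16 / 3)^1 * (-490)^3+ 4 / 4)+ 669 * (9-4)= 3345.09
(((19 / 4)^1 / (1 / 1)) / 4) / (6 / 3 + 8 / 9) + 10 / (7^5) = 2878157 / 6991712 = 0.41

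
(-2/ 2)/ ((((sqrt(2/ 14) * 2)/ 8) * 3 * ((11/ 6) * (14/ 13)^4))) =-28561 * sqrt(7)/ 52822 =-1.43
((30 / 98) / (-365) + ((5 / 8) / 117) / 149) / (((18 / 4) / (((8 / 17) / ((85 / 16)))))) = -12816224 / 810963722205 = -0.00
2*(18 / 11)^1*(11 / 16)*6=27 / 2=13.50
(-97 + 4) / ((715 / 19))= -2.47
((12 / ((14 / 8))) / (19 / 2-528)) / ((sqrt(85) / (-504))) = 6912*sqrt(85) / 88145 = 0.72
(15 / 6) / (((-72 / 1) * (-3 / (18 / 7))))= 5 / 168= 0.03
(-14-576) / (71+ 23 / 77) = -4543 / 549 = -8.28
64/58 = 32/29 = 1.10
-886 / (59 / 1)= -886 / 59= -15.02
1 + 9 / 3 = 4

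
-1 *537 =-537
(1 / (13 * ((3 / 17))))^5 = 1419857 / 90224199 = 0.02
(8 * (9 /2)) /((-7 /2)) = -72 /7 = -10.29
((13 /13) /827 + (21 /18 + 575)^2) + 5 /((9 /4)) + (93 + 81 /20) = 2746196581 /8270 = 332067.30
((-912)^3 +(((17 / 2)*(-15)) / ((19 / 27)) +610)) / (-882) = 28824903769 / 33516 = 860034.13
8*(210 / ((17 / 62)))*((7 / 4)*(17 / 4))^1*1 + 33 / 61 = 2779803 / 61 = 45570.54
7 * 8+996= 1052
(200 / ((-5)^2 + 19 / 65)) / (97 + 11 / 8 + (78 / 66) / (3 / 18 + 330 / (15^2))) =14014000 / 175625643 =0.08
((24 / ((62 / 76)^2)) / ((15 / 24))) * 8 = 2217984 / 4805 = 461.60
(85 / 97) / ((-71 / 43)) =-3655 / 6887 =-0.53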